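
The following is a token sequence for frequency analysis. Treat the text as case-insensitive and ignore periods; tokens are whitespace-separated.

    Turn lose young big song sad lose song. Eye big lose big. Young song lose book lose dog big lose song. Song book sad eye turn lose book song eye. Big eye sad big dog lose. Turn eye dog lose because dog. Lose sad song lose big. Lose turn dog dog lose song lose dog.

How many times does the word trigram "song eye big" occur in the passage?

Scanning the 53 overlapping trigram windows for "song eye big":
  position 8–10: song eye big
  position 29–31: song eye big

2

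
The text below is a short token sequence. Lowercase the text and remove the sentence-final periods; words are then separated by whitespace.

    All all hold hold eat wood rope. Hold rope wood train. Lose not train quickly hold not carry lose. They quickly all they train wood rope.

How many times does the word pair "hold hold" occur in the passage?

1

Scanning the 25 overlapping bigram windows for "hold hold":
  position 3–4: hold hold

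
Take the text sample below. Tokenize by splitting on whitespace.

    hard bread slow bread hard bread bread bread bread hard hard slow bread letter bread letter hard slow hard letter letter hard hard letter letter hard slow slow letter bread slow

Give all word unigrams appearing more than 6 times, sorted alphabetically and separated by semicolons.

Unigram counts meeting the condition (more than 6 times):
  bread: 9
  hard: 9
  letter: 7

bread; hard; letter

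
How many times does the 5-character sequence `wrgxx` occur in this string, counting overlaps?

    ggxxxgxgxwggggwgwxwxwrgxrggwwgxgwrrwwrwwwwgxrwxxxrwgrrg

0

Sliding a length-5 window over the 55 characters (51 positions):
  (no match at any position)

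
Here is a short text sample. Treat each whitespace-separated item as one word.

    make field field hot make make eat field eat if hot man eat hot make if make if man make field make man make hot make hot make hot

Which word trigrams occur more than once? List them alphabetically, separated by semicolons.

Trigram counts meeting the condition (more than once):
  hot make hot: 2
  make hot make: 2

hot make hot; make hot make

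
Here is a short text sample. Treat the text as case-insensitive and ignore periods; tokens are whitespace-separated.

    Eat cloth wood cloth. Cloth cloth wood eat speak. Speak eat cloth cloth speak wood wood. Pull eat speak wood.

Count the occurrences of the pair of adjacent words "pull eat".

1

Scanning the 19 overlapping bigram windows for "pull eat":
  position 17–18: pull eat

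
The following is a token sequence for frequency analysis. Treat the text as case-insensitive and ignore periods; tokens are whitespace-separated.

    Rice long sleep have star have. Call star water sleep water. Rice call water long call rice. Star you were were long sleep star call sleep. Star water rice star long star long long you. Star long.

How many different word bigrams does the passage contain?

29

37 tokens → 36 bigram windows in total.
Repeated bigrams (each contributes count−1 duplicates):
  star long: 3
  long sleep: 2
  rice star: 2
  sleep star: 2
  star water: 2
  water rice: 2
7 duplicate windows → 36 − 7 = 29 distinct.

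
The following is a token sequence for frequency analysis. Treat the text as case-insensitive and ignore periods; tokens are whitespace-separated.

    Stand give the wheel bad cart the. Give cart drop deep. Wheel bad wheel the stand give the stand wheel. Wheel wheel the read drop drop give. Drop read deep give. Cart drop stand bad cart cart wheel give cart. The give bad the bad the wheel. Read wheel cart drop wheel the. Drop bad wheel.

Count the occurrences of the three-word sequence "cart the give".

2

Scanning the 54 overlapping trigram windows for "cart the give":
  position 6–8: cart the give
  position 40–42: cart the give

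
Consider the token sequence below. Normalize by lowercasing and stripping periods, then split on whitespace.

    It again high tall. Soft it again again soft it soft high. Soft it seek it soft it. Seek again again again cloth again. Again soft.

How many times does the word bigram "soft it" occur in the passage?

Scanning the 25 overlapping bigram windows for "soft it":
  position 5–6: soft it
  position 9–10: soft it
  position 13–14: soft it
  position 17–18: soft it

4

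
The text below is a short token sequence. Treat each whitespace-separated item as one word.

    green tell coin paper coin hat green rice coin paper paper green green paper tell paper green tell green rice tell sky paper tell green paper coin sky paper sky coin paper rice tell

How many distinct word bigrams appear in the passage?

34 tokens → 33 bigram windows in total.
Repeated bigrams (each contributes count−1 duplicates):
  coin paper: 3
  green paper: 2
  green rice: 2
  green tell: 2
  paper coin: 2
  paper green: 2
  paper tell: 2
  rice tell: 2
  … (2 more repeated)
11 duplicate windows → 33 − 11 = 22 distinct.

22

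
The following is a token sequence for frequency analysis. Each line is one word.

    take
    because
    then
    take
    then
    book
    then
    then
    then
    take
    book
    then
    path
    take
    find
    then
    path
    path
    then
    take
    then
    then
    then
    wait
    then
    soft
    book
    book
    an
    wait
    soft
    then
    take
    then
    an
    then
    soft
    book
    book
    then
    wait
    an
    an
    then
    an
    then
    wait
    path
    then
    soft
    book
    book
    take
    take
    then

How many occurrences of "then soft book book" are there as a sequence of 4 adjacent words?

3

Scanning the 52 overlapping 4-gram windows for "then soft book book":
  position 25–28: then soft book book
  position 36–39: then soft book book
  position 49–52: then soft book book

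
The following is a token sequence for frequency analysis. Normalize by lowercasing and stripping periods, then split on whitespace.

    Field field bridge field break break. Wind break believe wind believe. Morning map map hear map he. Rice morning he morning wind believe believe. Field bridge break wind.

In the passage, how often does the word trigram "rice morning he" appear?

Scanning the 26 overlapping trigram windows for "rice morning he":
  position 18–20: rice morning he

1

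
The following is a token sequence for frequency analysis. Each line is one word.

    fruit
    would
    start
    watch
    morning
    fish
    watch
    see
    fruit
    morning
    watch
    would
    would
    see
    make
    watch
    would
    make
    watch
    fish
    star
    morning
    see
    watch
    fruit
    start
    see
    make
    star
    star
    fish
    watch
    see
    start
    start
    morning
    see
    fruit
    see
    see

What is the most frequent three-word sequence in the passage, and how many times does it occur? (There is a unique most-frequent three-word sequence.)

Trigram frequencies (highest first):
  fish watch see: 2
  fruit would start: 1
  would start watch: 1
  start watch morning: 1
  watch morning fish: 1
  morning fish watch: 1
  … (31 more, each ≤ 1)

"fish watch see", 2 times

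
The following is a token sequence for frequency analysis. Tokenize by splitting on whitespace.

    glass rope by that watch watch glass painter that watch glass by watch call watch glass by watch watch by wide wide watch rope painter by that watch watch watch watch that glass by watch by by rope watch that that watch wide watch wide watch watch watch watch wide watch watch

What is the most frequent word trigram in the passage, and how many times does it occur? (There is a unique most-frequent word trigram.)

"watch watch watch", 4 times

Trigram frequencies (highest first):
  watch watch watch: 4
  glass by watch: 3
  watch wide watch: 3
  by that watch: 2
  that watch watch: 2
  watch glass by: 2
  … (33 more, each ≤ 2)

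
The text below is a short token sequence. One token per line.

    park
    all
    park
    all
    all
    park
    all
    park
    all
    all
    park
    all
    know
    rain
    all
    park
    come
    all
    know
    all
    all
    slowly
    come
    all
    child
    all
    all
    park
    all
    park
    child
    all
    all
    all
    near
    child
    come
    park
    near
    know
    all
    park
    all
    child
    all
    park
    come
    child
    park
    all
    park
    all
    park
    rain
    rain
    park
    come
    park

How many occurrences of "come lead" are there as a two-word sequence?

0

Scanning the 57 overlapping bigram windows for "come lead":
  (none found)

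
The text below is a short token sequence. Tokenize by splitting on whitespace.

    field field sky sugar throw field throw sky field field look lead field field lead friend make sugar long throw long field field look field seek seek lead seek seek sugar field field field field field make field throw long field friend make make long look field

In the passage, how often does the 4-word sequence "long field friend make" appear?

1

Scanning the 44 overlapping 4-gram windows for "long field friend make":
  position 40–43: long field friend make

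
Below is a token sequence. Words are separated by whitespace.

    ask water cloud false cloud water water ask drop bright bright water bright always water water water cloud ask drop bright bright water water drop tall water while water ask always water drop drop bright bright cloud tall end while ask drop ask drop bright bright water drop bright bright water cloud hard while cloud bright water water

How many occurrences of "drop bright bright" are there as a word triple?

5

Scanning the 56 overlapping trigram windows for "drop bright bright":
  position 9–11: drop bright bright
  position 20–22: drop bright bright
  position 34–36: drop bright bright
  position 44–46: drop bright bright
  position 48–50: drop bright bright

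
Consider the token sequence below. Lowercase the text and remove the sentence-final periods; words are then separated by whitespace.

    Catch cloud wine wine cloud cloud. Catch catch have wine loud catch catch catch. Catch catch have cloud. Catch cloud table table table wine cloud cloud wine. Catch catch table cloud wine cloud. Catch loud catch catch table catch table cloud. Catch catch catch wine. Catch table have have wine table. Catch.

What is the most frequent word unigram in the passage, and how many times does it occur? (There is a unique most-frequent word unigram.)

Unigram frequencies (highest first):
  catch: 20
  cloud: 10
  wine: 8
  table: 8
  have: 4
  loud: 2

"catch", 20 times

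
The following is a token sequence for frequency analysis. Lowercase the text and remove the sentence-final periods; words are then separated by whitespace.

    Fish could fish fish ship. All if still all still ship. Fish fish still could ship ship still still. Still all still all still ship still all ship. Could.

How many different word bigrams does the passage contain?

29 tokens → 28 bigram windows in total.
Repeated bigrams (each contributes count−1 duplicates):
  still all: 4
  all still: 3
  fish fish: 2
  ship still: 2
  still ship: 2
  still still: 2
9 duplicate windows → 28 − 9 = 19 distinct.

19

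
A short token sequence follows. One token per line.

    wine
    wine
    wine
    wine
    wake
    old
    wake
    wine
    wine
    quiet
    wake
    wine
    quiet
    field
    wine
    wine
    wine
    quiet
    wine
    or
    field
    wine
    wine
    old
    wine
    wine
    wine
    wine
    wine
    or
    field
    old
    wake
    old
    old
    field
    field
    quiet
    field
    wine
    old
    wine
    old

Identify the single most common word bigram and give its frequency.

"wine wine", 11 times

Bigram frequencies (highest first):
  wine wine: 11
  wine quiet: 3
  field wine: 3
  wine old: 3
  wake old: 2
  old wake: 2
  … (13 more, each ≤ 2)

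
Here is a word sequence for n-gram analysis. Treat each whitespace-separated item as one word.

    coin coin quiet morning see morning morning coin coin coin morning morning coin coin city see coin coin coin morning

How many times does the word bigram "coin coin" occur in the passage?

6

Scanning the 19 overlapping bigram windows for "coin coin":
  position 1–2: coin coin
  position 8–9: coin coin
  position 9–10: coin coin
  position 13–14: coin coin
  position 17–18: coin coin
  position 18–19: coin coin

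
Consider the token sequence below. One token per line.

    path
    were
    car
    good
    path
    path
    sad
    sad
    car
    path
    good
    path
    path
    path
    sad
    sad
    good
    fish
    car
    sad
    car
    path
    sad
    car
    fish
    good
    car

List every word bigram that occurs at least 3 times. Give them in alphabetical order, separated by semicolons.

path path; path sad; sad car

Bigram counts meeting the condition (at least 3 times):
  path path: 3
  path sad: 3
  sad car: 3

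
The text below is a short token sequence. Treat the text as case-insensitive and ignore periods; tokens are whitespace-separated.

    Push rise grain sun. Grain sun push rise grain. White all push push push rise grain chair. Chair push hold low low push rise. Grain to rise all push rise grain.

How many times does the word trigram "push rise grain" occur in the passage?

Scanning the 29 overlapping trigram windows for "push rise grain":
  position 1–3: push rise grain
  position 7–9: push rise grain
  position 14–16: push rise grain
  position 23–25: push rise grain
  position 29–31: push rise grain

5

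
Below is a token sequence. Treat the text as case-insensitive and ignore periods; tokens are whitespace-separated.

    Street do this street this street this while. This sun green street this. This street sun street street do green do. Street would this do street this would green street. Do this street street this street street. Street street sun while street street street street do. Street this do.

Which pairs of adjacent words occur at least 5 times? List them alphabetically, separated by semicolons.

Bigram counts meeting the condition (at least 5 times):
  street street: 8
  street this: 6
  this street: 5

street street; street this; this street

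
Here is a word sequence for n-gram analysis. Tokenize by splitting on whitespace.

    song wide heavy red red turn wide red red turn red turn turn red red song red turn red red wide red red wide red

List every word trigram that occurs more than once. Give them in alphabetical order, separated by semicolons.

red red turn; red red wide; red turn red; red wide red; turn red red; wide red red

Trigram counts meeting the condition (more than once):
  red red turn: 2
  red red wide: 2
  red turn red: 2
  red wide red: 2
  turn red red: 2
  wide red red: 2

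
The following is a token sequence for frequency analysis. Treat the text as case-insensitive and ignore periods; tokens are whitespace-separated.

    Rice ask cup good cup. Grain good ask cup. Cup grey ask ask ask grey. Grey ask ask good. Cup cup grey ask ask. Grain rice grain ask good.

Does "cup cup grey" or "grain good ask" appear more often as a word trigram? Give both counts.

"cup cup grey": 2 occurrences
"grain good ask": 1 occurrence

"cup cup grey" (2 vs 1)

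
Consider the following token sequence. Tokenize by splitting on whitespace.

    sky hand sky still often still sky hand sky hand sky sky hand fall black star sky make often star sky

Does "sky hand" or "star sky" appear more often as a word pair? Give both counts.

"sky hand" (4 vs 2)

"sky hand": 4 occurrences
"star sky": 2 occurrences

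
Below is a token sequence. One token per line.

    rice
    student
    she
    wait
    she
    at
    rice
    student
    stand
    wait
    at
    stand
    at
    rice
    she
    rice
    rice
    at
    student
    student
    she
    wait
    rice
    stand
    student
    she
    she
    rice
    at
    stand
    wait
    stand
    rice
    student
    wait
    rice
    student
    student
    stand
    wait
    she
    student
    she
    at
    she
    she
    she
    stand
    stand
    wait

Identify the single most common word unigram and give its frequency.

Unigram frequencies (highest first):
  she: 11
  rice: 9
  student: 9
  stand: 8
  wait: 7
  at: 6

"she", 11 times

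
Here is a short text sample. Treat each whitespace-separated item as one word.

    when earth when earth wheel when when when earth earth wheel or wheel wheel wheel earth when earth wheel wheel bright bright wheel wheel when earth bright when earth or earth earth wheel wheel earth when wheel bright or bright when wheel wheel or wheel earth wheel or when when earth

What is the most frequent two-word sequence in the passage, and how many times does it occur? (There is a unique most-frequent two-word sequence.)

"when earth", 7 times

Bigram frequencies (highest first):
  when earth: 7
  wheel wheel: 6
  earth wheel: 5
  earth when: 3
  when when: 3
  wheel or: 3
  … (15 more, each ≤ 3)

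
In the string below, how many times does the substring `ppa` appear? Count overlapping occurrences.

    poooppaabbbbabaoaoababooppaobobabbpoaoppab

3

Sliding a length-3 window over the 42 characters (40 positions):
  position 5–7: ppa
  position 25–27: ppa
  position 39–41: ppa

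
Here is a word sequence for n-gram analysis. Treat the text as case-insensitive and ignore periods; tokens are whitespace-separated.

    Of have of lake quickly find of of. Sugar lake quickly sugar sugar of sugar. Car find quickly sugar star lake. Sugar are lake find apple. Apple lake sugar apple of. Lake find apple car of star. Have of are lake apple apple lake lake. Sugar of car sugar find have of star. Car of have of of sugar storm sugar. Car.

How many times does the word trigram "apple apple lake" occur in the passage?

2

Scanning the 60 overlapping trigram windows for "apple apple lake":
  position 26–28: apple apple lake
  position 42–44: apple apple lake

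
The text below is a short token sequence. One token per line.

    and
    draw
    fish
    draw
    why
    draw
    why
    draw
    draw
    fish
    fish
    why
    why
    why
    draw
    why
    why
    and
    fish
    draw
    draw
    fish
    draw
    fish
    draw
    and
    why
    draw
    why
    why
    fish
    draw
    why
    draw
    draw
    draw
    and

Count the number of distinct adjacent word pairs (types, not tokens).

37 tokens → 36 bigram windows in total.
Repeated bigrams (each contributes count−1 duplicates):
  draw why: 5
  fish draw: 5
  why draw: 5
  draw draw: 4
  draw fish: 4
  why why: 4
  draw and: 2
22 duplicate windows → 36 − 22 = 14 distinct.

14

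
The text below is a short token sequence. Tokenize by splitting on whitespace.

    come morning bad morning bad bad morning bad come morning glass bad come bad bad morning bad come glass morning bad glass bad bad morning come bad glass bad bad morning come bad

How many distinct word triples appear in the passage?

33 tokens → 31 trigram windows in total.
Repeated trigrams (each contributes count−1 duplicates):
  bad bad morning: 4
  bad morning bad: 3
  bad glass bad: 2
  bad morning come: 2
  glass bad bad: 2
  morning bad come: 2
  morning come bad: 2
10 duplicate windows → 31 − 10 = 21 distinct.

21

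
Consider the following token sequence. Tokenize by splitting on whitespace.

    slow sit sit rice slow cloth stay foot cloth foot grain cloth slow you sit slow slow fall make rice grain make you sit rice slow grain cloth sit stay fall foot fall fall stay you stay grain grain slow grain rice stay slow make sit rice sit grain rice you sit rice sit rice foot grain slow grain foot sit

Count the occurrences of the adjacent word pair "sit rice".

Scanning the 60 overlapping bigram windows for "sit rice":
  position 3–4: sit rice
  position 24–25: sit rice
  position 46–47: sit rice
  position 52–53: sit rice
  position 54–55: sit rice

5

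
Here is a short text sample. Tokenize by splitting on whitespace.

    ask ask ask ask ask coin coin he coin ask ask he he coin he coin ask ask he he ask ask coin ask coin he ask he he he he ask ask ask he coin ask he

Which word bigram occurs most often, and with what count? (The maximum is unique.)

Bigram frequencies (highest first):
  ask ask: 9
  ask he: 5
  he he: 5
  he coin: 4
  coin ask: 4
  ask coin: 3
  … (3 more, each ≤ 3)

"ask ask", 9 times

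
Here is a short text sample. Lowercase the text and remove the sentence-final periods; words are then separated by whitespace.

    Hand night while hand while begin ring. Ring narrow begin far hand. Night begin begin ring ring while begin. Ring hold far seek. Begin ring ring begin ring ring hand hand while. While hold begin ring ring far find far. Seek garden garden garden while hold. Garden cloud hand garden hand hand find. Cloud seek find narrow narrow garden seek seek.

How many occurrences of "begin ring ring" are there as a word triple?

Scanning the 59 overlapping trigram windows for "begin ring ring":
  position 6–8: begin ring ring
  position 15–17: begin ring ring
  position 24–26: begin ring ring
  position 27–29: begin ring ring
  position 35–37: begin ring ring

5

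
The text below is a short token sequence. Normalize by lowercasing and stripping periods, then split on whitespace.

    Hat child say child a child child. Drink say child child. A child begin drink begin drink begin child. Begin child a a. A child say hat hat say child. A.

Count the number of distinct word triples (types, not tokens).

31 tokens → 29 trigram windows in total.
Repeated trigrams (each contributes count−1 duplicates):
  begin drink begin: 2
  child a child: 2
  say child a: 2
3 duplicate windows → 29 − 3 = 26 distinct.

26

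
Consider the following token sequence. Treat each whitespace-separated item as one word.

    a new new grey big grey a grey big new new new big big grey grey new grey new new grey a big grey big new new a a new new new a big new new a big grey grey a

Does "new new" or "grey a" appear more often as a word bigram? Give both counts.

"new new" (8 vs 3)

"new new": 8 occurrences
"grey a": 3 occurrences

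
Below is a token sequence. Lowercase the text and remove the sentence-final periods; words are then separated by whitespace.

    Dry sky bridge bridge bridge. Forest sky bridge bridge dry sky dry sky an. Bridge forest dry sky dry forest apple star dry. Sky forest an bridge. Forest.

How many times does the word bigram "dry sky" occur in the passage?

Scanning the 27 overlapping bigram windows for "dry sky":
  position 1–2: dry sky
  position 10–11: dry sky
  position 12–13: dry sky
  position 17–18: dry sky
  position 23–24: dry sky

5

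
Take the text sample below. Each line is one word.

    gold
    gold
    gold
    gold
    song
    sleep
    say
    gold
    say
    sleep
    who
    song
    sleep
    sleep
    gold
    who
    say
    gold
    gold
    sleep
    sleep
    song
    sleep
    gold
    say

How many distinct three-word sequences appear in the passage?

25 tokens → 23 trigram windows in total.
Repeated trigrams (each contributes count−1 duplicates):
  gold gold gold: 2
1 duplicate windows → 23 − 1 = 22 distinct.

22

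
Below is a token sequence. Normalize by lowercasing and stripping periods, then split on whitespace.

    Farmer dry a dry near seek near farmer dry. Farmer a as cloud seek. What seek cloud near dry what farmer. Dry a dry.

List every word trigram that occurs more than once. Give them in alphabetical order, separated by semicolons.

dry a dry; farmer dry a

Trigram counts meeting the condition (more than once):
  dry a dry: 2
  farmer dry a: 2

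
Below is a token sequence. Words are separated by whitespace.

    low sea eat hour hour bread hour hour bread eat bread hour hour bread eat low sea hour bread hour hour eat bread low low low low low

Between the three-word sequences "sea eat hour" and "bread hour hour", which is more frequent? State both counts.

"bread hour hour" (3 vs 1)

"sea eat hour": 1 occurrence
"bread hour hour": 3 occurrences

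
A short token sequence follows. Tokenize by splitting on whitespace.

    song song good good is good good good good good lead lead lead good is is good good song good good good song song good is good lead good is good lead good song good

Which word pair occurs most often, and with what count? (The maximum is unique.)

"good good", 8 times

Bigram frequencies (highest first):
  good good: 8
  song good: 4
  good is: 4
  is good: 4
  good lead: 3
  lead good: 3
  … (4 more, each ≤ 3)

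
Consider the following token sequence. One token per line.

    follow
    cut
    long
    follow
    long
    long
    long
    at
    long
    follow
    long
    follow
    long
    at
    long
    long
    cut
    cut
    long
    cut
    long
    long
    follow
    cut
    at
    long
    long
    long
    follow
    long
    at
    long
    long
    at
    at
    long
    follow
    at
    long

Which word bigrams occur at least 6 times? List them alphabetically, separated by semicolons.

at long; long follow; long long

Bigram counts meeting the condition (at least 6 times):
  at long: 6
  long follow: 6
  long long: 7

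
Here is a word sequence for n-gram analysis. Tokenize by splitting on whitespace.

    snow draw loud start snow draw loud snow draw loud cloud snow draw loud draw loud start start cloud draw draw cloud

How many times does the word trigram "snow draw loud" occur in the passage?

Scanning the 20 overlapping trigram windows for "snow draw loud":
  position 1–3: snow draw loud
  position 5–7: snow draw loud
  position 8–10: snow draw loud
  position 12–14: snow draw loud

4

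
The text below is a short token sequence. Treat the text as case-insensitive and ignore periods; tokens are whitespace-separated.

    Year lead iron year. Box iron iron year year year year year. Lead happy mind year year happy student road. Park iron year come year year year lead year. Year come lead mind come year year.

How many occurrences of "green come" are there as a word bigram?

Scanning the 35 overlapping bigram windows for "green come":
  (none found)

0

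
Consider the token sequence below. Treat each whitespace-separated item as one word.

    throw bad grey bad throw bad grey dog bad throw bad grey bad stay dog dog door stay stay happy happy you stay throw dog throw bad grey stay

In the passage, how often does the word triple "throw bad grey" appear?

4

Scanning the 27 overlapping trigram windows for "throw bad grey":
  position 1–3: throw bad grey
  position 5–7: throw bad grey
  position 10–12: throw bad grey
  position 26–28: throw bad grey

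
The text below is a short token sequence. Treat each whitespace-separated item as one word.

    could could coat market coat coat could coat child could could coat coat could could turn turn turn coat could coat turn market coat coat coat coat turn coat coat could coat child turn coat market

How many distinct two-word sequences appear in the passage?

14

36 tokens → 35 bigram windows in total.
Repeated bigrams (each contributes count−1 duplicates):
  coat coat: 6
  could coat: 5
  coat could: 4
  could could: 3
  turn coat: 3
  coat child: 2
  coat market: 2
  coat turn: 2
  … (2 more repeated)
21 duplicate windows → 35 − 21 = 14 distinct.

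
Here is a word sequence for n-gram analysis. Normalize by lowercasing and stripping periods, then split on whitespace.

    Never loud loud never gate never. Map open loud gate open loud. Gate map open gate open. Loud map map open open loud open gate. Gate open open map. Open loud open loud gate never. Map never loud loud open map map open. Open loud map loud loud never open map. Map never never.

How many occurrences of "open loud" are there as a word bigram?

Scanning the 53 overlapping bigram windows for "open loud":
  position 8–9: open loud
  position 11–12: open loud
  position 17–18: open loud
  position 22–23: open loud
  position 30–31: open loud
  position 32–33: open loud
  position 44–45: open loud

7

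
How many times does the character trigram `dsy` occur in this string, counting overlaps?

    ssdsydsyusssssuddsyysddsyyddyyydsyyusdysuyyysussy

5

Sliding a length-3 window over the 49 characters (47 positions):
  position 3–5: dsy
  position 6–8: dsy
  position 17–19: dsy
  position 23–25: dsy
  position 32–34: dsy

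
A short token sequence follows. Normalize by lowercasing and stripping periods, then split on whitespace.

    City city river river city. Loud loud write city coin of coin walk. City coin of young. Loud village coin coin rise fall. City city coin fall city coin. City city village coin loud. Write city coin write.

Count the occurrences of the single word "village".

2

Scanning the 38 tokens for "village":
  position 19: village
  position 32: village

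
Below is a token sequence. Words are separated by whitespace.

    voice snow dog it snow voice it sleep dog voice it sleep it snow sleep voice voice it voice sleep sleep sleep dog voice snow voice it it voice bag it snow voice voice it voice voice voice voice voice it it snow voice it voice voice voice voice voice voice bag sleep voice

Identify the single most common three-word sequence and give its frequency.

"voice voice voice", 7 times

Trigram frequencies (highest first):
  voice voice voice: 7
  it snow voice: 3
  snow voice it: 3
  voice voice it: 3
  voice it voice: 3
  voice it sleep: 2
  … (28 more, each ≤ 2)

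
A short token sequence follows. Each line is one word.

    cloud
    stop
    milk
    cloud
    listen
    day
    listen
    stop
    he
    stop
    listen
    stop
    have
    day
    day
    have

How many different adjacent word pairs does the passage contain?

16 tokens → 15 bigram windows in total.
Repeated bigrams (each contributes count−1 duplicates):
  listen stop: 2
1 duplicate windows → 15 − 1 = 14 distinct.

14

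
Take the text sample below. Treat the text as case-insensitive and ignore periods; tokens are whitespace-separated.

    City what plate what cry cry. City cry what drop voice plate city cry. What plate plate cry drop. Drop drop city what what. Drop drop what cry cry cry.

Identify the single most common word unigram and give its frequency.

Unigram frequencies (highest first):
  cry: 8
  what: 7
  drop: 6
  city: 4
  plate: 4
  voice: 1

"cry", 8 times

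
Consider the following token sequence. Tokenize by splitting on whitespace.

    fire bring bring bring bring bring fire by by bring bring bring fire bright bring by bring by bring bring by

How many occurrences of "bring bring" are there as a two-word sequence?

7

Scanning the 20 overlapping bigram windows for "bring bring":
  position 2–3: bring bring
  position 3–4: bring bring
  position 4–5: bring bring
  position 5–6: bring bring
  position 10–11: bring bring
  position 11–12: bring bring
  position 19–20: bring bring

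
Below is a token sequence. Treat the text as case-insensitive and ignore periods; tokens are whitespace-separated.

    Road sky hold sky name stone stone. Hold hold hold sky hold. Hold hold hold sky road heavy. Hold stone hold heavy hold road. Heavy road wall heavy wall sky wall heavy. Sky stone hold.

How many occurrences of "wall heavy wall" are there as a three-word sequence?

1

Scanning the 33 overlapping trigram windows for "wall heavy wall":
  position 27–29: wall heavy wall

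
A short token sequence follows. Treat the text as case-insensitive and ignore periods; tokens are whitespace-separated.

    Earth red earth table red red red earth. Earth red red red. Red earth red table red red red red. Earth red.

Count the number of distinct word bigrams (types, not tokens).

7

22 tokens → 21 bigram windows in total.
Repeated bigrams (each contributes count−1 duplicates):
  red red: 8
  earth red: 4
  red earth: 4
  table red: 2
14 duplicate windows → 21 − 14 = 7 distinct.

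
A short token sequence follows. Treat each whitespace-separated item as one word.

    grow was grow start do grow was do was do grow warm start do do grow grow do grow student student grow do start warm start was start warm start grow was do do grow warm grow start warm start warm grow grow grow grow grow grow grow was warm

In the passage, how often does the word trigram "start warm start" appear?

Scanning the 48 overlapping trigram windows for "start warm start":
  position 24–26: start warm start
  position 28–30: start warm start
  position 38–40: start warm start

3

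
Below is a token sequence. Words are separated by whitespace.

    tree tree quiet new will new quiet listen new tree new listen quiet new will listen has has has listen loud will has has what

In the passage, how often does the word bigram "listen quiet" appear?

1

Scanning the 24 overlapping bigram windows for "listen quiet":
  position 12–13: listen quiet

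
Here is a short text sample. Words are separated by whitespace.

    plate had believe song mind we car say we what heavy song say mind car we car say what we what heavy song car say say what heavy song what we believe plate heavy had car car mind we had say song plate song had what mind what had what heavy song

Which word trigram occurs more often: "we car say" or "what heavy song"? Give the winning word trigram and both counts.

"what heavy song" (4 vs 2)

"we car say": 2 occurrences
"what heavy song": 4 occurrences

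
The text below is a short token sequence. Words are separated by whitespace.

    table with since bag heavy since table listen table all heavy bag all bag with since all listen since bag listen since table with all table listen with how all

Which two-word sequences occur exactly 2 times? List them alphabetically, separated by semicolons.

Bigram counts meeting the condition (exactly 2 times):
  listen since: 2
  since bag: 2
  since table: 2
  table listen: 2
  table with: 2
  with since: 2

listen since; since bag; since table; table listen; table with; with since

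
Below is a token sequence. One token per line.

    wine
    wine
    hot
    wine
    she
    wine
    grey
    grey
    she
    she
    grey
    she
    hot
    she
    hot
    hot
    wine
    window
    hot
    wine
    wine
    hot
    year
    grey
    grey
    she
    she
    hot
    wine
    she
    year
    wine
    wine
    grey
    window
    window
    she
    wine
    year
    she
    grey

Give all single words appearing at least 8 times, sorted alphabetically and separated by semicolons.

she; wine

Unigram counts meeting the condition (at least 8 times):
  she: 10
  wine: 11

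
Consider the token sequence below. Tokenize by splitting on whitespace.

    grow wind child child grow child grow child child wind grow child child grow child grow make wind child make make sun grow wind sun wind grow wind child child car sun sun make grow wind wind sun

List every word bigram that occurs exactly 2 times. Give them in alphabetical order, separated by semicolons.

Bigram counts meeting the condition (exactly 2 times):
  wind grow: 2
  wind sun: 2

wind grow; wind sun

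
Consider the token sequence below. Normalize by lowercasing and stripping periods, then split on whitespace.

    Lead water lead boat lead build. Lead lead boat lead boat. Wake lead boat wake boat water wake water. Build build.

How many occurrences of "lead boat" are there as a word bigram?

Scanning the 20 overlapping bigram windows for "lead boat":
  position 3–4: lead boat
  position 8–9: lead boat
  position 10–11: lead boat
  position 13–14: lead boat

4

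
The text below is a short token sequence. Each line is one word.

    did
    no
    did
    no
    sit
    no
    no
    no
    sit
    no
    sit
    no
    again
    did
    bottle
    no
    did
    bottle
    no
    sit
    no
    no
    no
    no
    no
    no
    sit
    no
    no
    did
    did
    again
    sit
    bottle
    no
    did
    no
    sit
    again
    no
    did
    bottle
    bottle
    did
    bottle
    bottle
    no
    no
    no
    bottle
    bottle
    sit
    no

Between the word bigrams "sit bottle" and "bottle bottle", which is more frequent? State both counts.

"bottle bottle" (3 vs 1)

"sit bottle": 1 occurrence
"bottle bottle": 3 occurrences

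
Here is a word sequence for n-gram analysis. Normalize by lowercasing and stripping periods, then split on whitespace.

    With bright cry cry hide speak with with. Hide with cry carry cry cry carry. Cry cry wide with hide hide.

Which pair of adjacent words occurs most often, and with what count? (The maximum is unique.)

Bigram frequencies (highest first):
  cry cry: 3
  with hide: 2
  cry carry: 2
  carry cry: 2
  with bright: 1
  bright cry: 1
  … (9 more, each ≤ 1)

"cry cry", 3 times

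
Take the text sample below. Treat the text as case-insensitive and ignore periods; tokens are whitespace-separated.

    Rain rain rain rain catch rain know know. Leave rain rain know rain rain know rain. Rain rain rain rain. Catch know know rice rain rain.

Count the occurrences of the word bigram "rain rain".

Scanning the 25 overlapping bigram windows for "rain rain":
  position 1–2: rain rain
  position 2–3: rain rain
  position 3–4: rain rain
  position 10–11: rain rain
  position 13–14: rain rain
  position 16–17: rain rain
  position 17–18: rain rain
  position 18–19: rain rain
  position 19–20: rain rain
  position 25–26: rain rain

10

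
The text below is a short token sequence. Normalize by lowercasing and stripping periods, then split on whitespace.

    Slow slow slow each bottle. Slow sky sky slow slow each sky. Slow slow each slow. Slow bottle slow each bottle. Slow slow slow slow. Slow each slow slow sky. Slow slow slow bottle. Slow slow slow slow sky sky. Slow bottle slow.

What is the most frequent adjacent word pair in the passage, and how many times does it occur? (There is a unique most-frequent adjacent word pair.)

Bigram frequencies (highest first):
  slow slow: 15
  slow each: 5
  bottle slow: 5
  sky slow: 4
  slow sky: 3
  slow bottle: 3
  … (4 more, each ≤ 2)

"slow slow", 15 times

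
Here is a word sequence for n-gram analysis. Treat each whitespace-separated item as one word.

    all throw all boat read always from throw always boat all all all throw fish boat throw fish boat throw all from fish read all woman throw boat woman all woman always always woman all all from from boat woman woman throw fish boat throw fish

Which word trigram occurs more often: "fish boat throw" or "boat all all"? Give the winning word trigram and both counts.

"fish boat throw" (3 vs 1)

"fish boat throw": 3 occurrences
"boat all all": 1 occurrence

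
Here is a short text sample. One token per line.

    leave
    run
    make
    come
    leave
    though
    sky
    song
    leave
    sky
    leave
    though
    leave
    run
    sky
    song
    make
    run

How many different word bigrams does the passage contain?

18 tokens → 17 bigram windows in total.
Repeated bigrams (each contributes count−1 duplicates):
  leave run: 2
  leave though: 2
  sky song: 2
3 duplicate windows → 17 − 3 = 14 distinct.

14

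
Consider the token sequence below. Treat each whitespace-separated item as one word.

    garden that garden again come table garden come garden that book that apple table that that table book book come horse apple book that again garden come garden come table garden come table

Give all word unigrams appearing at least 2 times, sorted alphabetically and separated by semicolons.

again; apple; book; come; garden; table; that

Unigram counts meeting the condition (at least 2 times):
  again: 2
  apple: 2
  book: 4
  come: 6
  garden: 7
  table: 5
  that: 6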